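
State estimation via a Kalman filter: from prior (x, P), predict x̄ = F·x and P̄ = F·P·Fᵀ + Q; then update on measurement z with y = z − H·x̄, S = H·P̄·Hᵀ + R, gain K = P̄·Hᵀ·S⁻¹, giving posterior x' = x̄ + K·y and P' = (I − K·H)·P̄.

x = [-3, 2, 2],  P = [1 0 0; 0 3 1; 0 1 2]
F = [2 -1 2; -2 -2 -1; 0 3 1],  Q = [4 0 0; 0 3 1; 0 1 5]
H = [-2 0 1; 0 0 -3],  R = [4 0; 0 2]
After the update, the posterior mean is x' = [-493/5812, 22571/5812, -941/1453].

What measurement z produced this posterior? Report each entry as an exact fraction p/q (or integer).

x̄ = F·x = [-4, 0, 8]
P̄ = F·P·Fᵀ + Q = [15 -5 0; -5 25 -24; 0 -24 40]
S = H·P̄·Hᵀ + R = [104 -120; -120 362]
K = P̄·Hᵀ·S⁻¹ = [-2715/5812 -225/1453; 893/5812 363/1453; 5/1453 -480/1453]
x' − x̄ = [22755/5812, 22571/5812, -12565/1453] = K·y
y = (KᵀK)⁻¹·Kᵀ·(x' − x̄) = [-17, 26]
z = y + H·x̄ = [-17, 26] + [16, -24] = [-1, 2]

z = [-1, 2]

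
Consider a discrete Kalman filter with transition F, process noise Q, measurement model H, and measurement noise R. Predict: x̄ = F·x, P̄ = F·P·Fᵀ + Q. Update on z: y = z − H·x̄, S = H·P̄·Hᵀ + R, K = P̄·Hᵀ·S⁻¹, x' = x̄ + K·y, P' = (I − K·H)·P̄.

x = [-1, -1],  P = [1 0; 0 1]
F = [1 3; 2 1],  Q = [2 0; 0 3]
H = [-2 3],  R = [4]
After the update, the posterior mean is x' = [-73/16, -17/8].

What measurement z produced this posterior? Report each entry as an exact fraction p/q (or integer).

z = [3]

x̄ = F·x = [-4, -3]
P̄ = F·P·Fᵀ + Q = [12 5; 5 8]
S = H·P̄·Hᵀ + R = [64]
K = P̄·Hᵀ·S⁻¹ = [-9/64; 7/32]
x' − x̄ = [-9/16, 7/8] = K·y
y = (KᵀK)⁻¹·Kᵀ·(x' − x̄) = [4]
z = y + H·x̄ = [4] + [-1] = [3]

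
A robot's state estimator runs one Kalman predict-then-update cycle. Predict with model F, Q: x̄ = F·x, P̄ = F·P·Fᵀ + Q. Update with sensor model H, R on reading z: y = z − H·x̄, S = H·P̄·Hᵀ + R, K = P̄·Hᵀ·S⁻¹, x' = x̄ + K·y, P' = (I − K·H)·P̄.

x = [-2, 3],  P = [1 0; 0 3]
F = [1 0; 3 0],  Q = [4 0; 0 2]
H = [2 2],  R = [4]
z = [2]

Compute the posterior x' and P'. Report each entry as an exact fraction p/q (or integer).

x̄ = F·x = [-2, -6]
P̄ = F·P·Fᵀ + Q = [5 3; 3 11]
y = z − H·x̄ = [18]
S = H·P̄·Hᵀ + R = [92]
K = P̄·Hᵀ·S⁻¹ = [4/23; 7/23]
x' = x̄ + K·y = [26/23, -12/23]
P' = (I − K·H)·P̄ = [51/23 -43/23; -43/23 57/23]

x' = [26/23, -12/23]
P' = [51/23 -43/23; -43/23 57/23]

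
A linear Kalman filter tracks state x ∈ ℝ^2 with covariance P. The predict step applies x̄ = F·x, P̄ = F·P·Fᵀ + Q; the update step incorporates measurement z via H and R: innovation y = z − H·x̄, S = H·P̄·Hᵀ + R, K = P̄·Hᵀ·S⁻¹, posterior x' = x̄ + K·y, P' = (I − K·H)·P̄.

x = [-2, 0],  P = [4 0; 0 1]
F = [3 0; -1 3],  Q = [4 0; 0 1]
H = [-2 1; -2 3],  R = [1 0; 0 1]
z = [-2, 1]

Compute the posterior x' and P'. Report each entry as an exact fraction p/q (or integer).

x' = [11174/7309, 9560/7309]
P' = [4200/7309 3316/7309; 3316/7309 3342/7309]

x̄ = F·x = [-6, 2]
P̄ = F·P·Fᵀ + Q = [40 -12; -12 14]
y = z − H·x̄ = [-16, -17]
S = H·P̄·Hᵀ + R = [223 298; 298 431]
K = P̄·Hᵀ·S⁻¹ = [-5084/7309 1548/7309; -3290/7309 3394/7309]
x' = x̄ + K·y = [11174/7309, 9560/7309]
P' = (I − K·H)·P̄ = [4200/7309 3316/7309; 3316/7309 3342/7309]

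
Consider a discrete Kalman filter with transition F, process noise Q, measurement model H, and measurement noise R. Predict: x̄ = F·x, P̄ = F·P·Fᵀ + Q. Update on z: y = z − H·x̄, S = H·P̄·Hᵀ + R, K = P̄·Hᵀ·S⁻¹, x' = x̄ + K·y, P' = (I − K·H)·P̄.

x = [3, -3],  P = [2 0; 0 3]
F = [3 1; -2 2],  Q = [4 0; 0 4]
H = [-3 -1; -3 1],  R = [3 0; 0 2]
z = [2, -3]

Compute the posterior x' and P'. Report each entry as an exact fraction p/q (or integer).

x̄ = F·x = [6, -12]
P̄ = F·P·Fᵀ + Q = [25 -6; -6 24]
y = z − H·x̄ = [8, 27]
S = H·P̄·Hᵀ + R = [216 201; 201 287]
K = P̄·Hᵀ·S⁻¹ = [-1174/7197 -403/2399; -3388/7197 1142/2399]
x' = x̄ + K·y = [1147/7197, -20966/7197]
P' = (I − K·H)·P̄ = [330/2399 184/2399; 184/2399 2836/2399]

x' = [1147/7197, -20966/7197]
P' = [330/2399 184/2399; 184/2399 2836/2399]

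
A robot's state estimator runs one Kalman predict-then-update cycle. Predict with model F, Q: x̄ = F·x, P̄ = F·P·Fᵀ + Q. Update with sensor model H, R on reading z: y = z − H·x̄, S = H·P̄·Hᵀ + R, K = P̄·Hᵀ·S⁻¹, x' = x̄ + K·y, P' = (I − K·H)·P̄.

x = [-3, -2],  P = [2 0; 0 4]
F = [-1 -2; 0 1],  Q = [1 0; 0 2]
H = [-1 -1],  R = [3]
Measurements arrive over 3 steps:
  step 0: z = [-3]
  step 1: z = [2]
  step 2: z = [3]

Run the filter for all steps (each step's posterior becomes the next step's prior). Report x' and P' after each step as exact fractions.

step 0: x' = [31/6, -5/3], P' = [107/12 -37/6; -37/6 17/3]
step 1: x' = [-4/3, -40/33], P' = [7 -6; -6 76/11]
step 2: x' = [94/87, -172/87], P' = [284/29 -242/29; -242/29 254/29]

step 0: x̄ = F·x = [7, -2]
step 0: P̄ = F·P·Fᵀ + Q = [19 -8; -8 6]
step 0: y = z − H·x̄ = [2]
step 0: S = H·P̄·Hᵀ + R = [12]
step 0: K = P̄·Hᵀ·S⁻¹ = [-11/12; 1/6]
step 0: x' = x̄ + K·y = [31/6, -5/3]
step 0: P' = (I − K·H)·P̄ = [107/12 -37/6; -37/6 17/3]
step 1: x̄ = F·x = [-11/6, -5/3]
step 1: P̄ = F·P·Fᵀ + Q = [95/12 -31/6; -31/6 23/3]
step 1: y = z − H·x̄ = [-3/2]
step 1: S = H·P̄·Hᵀ + R = [33/4]
step 1: K = P̄·Hᵀ·S⁻¹ = [-1/3; -10/33]
step 1: x' = x̄ + K·y = [-4/3, -40/33]
step 1: P' = (I − K·H)·P̄ = [7 -6; -6 76/11]
step 2: x̄ = F·x = [124/33, -40/33]
step 2: P̄ = F·P·Fᵀ + Q = [128/11 -86/11; -86/11 98/11]
step 2: y = z − H·x̄ = [61/11]
step 2: S = H·P̄·Hᵀ + R = [87/11]
step 2: K = P̄·Hᵀ·S⁻¹ = [-14/29; -4/29]
step 2: x' = x̄ + K·y = [94/87, -172/87]
step 2: P' = (I − K·H)·P̄ = [284/29 -242/29; -242/29 254/29]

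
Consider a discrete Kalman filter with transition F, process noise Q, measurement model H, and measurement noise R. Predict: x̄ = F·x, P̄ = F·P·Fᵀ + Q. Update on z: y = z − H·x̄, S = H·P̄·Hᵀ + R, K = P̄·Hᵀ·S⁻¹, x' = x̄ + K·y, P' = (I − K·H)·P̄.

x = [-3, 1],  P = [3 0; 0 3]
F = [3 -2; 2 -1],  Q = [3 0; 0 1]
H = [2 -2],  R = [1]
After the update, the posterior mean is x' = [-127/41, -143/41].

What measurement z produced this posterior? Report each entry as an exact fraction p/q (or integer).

x̄ = F·x = [-11, -7]
P̄ = F·P·Fᵀ + Q = [42 24; 24 16]
S = H·P̄·Hᵀ + R = [41]
K = P̄·Hᵀ·S⁻¹ = [36/41; 16/41]
x' − x̄ = [324/41, 144/41] = K·y
y = (KᵀK)⁻¹·Kᵀ·(x' − x̄) = [9]
z = y + H·x̄ = [9] + [-8] = [1]

z = [1]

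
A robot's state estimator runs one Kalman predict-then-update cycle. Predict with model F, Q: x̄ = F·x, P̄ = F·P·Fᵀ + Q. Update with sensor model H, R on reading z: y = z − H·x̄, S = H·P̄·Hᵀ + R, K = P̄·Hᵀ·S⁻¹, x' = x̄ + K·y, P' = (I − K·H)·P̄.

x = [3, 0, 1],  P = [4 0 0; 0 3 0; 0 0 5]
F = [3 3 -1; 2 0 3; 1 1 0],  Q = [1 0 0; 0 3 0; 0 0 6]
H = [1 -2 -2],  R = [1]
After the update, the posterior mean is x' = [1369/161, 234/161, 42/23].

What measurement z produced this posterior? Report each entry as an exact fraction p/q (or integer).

z = [2]

x̄ = F·x = [8, 9, 3]
P̄ = F·P·Fᵀ + Q = [69 9 21; 9 64 8; 21 8 13]
S = H·P̄·Hᵀ + R = [322]
K = P̄·Hᵀ·S⁻¹ = [9/322; -135/322; -3/46]
x' − x̄ = [81/161, -1215/161, -27/23] = K·y
y = (KᵀK)⁻¹·Kᵀ·(x' − x̄) = [18]
z = y + H·x̄ = [18] + [-16] = [2]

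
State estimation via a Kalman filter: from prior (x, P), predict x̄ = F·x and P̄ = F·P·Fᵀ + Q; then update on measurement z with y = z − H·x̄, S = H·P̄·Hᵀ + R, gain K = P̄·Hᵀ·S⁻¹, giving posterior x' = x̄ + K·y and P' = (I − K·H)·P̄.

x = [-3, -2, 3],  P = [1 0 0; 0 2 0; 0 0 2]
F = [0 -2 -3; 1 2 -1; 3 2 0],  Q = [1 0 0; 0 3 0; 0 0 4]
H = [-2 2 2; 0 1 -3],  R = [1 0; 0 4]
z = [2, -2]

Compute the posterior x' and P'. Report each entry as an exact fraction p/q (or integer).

x̄ = F·x = [-5, -10, -13]
P̄ = F·P·Fᵀ + Q = [27 -2 -8; -2 14 11; -8 11 21]
y = z − H·x̄ = [38, -31]
S = H·P̄·Hᵀ + R = [417 -186; -186 141]
K = P̄·Hᵀ·S⁻¹ = [-2114/8067 -510/2689; 1360/8067 707/8067; 536/8067 -756/2689]
x' = x̄ + K·y = [-73237/8067, -16969/2689, -14195/8067]
P' = (I − K·H)·P̄ = [95033/8067 22984/2689 25024/8067; 22984/2689 52931/8067 5567/2689; 25024/8067 5567/2689 8591/8067]

x' = [-73237/8067, -16969/2689, -14195/8067]
P' = [95033/8067 22984/2689 25024/8067; 22984/2689 52931/8067 5567/2689; 25024/8067 5567/2689 8591/8067]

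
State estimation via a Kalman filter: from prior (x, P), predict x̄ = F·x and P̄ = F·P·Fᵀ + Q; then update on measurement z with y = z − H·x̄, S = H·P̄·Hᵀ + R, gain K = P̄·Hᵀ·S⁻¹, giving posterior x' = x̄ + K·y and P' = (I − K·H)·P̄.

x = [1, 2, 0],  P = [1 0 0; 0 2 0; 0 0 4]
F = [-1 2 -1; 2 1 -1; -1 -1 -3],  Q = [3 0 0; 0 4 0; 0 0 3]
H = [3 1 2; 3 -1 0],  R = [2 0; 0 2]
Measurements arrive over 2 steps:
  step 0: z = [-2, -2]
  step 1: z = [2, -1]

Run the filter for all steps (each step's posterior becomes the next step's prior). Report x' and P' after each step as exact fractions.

step 0: x̄ = F·x = [3, 4, -3]
step 0: P̄ = F·P·Fᵀ + Q = [16 6 9; 6 14 8; 9 8 42]
step 0: y = z − H·x̄ = [-9, -7]
step 0: S = H·P̄·Hᵀ + R = [504 168; 168 124]
step 0: K = P̄·Hᵀ·S⁻¹ = [13/238 9/34; 55/357 -3/17; 413/1224 -31/102]
step 0: x' = x̄ + K·y = [78/119, 458/119, -1595/408]
step 0: P' = (I − K·H)·P̄ = [113/119 276/119 -43/17; 276/119 870/119 -356/51; -43/17 -356/51 9329/1224]
step 1: x̄ = F·x = [31277/2856, 25901/2856, 6877/952]
step 1: P̄ = F·P·Fᵀ + Q = [466103/8568 435023/8568 90415/2856; 435023/8568 480551/8568 95119/2856; 90415/2856 95119/2856 26119/952]
step 1: y = z − H·x̄ = [-77641/1428, -35393/1428]
step 1: S = H·P̄·Hᵀ + R = [3159851/2142 1192783/2142; 1192783/2142 520619/2142]
step 1: K = P̄·Hᵀ·S⁻¹ = [341997/3460118 408497/1730059; 7098541/25950885 -11977189/51901770; 5448551/25950885 -11797379/51901770]
step 1: x' = x̄ + K·y = [-475421/1730059, -870185/10380354, 7484275/5190177]
step 1: P' = (I − K·H)·P̄ = [1546277/3460118 3004843/3460118 -1739920/1730059; 3004843/3460118 159172313/51901770 -66499021/25950885; -1739920/1730059 -66499021/25950885 155692523/51901770]

step 0: x' = [78/119, 458/119, -1595/408], P' = [113/119 276/119 -43/17; 276/119 870/119 -356/51; -43/17 -356/51 9329/1224]
step 1: x' = [-475421/1730059, -870185/10380354, 7484275/5190177], P' = [1546277/3460118 3004843/3460118 -1739920/1730059; 3004843/3460118 159172313/51901770 -66499021/25950885; -1739920/1730059 -66499021/25950885 155692523/51901770]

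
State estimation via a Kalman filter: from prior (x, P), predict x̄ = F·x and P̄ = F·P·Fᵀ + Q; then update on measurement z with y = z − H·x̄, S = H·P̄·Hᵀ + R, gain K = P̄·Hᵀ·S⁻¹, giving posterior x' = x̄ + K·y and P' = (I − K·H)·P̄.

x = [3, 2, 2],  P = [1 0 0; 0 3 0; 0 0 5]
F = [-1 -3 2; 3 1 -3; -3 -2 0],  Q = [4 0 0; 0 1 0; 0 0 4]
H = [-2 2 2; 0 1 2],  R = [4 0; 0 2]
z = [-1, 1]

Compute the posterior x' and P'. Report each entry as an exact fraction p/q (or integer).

x̄ = F·x = [-5, 5, -13]
P̄ = F·P·Fᵀ + Q = [52 -42 21; -42 58 -15; 21 -15 25]
y = z − H·x̄ = [5, 22]
S = H·P̄·Hᵀ + R = [592 126; 126 100]
K = P̄·Hᵀ·S⁻¹ = [-3650/10831 4599/10831; 3368/10831 -1211/10831; -3305/21662 5873/10831]
x' = x̄ + K·y = [28773/10831, 44353/10831, -39719/21662]
P' = (I − K·H)·P̄ = [30312/10831 36826/10831 -13814/10831; 36826/10831 89546/10831 -45984/10831; -13814/10831 -45984/10831 28865/10831]

x' = [28773/10831, 44353/10831, -39719/21662]
P' = [30312/10831 36826/10831 -13814/10831; 36826/10831 89546/10831 -45984/10831; -13814/10831 -45984/10831 28865/10831]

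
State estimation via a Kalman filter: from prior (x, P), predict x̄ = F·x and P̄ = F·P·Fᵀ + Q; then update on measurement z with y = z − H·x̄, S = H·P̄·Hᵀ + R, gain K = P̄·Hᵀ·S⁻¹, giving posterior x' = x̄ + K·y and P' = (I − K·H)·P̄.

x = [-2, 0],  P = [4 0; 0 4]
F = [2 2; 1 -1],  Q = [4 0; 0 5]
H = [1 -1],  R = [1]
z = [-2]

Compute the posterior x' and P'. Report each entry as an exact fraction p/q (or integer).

x' = [-4, -2]
P' = [252/25 234/25; 234/25 481/50]

x̄ = F·x = [-4, -2]
P̄ = F·P·Fᵀ + Q = [36 0; 0 13]
y = z − H·x̄ = [0]
S = H·P̄·Hᵀ + R = [50]
K = P̄·Hᵀ·S⁻¹ = [18/25; -13/50]
x' = x̄ + K·y = [-4, -2]
P' = (I − K·H)·P̄ = [252/25 234/25; 234/25 481/50]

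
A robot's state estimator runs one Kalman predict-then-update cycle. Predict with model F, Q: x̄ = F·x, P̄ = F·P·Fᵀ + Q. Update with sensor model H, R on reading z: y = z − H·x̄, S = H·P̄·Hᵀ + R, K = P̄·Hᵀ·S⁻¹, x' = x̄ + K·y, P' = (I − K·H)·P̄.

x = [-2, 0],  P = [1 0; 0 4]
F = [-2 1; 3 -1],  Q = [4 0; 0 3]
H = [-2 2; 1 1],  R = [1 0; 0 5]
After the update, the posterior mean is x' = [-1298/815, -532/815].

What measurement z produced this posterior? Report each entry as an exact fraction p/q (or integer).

x̄ = F·x = [4, -6]
P̄ = F·P·Fᵀ + Q = [12 -10; -10 16]
S = H·P̄·Hᵀ + R = [193 8; 8 13]
K = P̄·Hᵀ·S⁻¹ = [-196/815 246/815; 628/2445 742/2445]
x' − x̄ = [-4558/815, 4358/815] = K·y
y = (KᵀK)⁻¹·Kᵀ·(x' − x̄) = [22, -1]
z = y + H·x̄ = [22, -1] + [-20, -2] = [2, -3]

z = [2, -3]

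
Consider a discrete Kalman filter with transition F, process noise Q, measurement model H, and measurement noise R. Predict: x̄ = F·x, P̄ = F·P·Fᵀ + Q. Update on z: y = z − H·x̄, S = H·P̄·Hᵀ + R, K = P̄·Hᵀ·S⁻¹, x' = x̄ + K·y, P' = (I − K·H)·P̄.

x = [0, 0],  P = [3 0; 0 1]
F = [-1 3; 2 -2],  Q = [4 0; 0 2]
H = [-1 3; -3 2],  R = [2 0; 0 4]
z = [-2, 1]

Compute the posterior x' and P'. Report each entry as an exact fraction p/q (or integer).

x' = [-424/549, -155/183]
P' = [404/549 70/183; 70/183 23/61]

x̄ = F·x = [0, 0]
P̄ = F·P·Fᵀ + Q = [16 -12; -12 18]
y = z − H·x̄ = [-2, 1]
S = H·P̄·Hᵀ + R = [252 288; 288 364]
K = P̄·Hᵀ·S⁻¹ = [113/549 -22/61; 137/366 -6/61]
x' = x̄ + K·y = [-424/549, -155/183]
P' = (I − K·H)·P̄ = [404/549 70/183; 70/183 23/61]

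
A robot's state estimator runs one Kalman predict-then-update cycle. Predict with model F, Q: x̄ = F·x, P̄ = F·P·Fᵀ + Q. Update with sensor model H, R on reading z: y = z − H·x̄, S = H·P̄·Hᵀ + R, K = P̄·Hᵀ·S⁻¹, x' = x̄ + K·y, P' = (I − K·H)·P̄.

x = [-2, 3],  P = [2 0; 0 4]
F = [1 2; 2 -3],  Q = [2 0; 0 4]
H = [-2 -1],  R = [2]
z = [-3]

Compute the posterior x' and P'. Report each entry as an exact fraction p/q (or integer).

x̄ = F·x = [4, -13]
P̄ = F·P·Fᵀ + Q = [20 -20; -20 48]
y = z − H·x̄ = [-8]
S = H·P̄·Hᵀ + R = [50]
K = P̄·Hᵀ·S⁻¹ = [-2/5; -4/25]
x' = x̄ + K·y = [36/5, -293/25]
P' = (I − K·H)·P̄ = [12 -116/5; -116/5 1168/25]

x' = [36/5, -293/25]
P' = [12 -116/5; -116/5 1168/25]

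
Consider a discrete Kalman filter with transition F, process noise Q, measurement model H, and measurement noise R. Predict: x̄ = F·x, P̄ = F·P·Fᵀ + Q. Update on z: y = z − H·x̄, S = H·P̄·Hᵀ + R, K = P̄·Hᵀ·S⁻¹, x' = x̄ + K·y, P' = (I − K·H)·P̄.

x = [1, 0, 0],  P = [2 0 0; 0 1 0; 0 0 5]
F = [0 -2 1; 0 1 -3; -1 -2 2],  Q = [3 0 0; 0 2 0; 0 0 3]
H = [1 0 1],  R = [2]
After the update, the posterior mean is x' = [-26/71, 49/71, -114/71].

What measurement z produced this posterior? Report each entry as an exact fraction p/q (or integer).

x̄ = F·x = [0, 0, -1]
P̄ = F·P·Fᵀ + Q = [12 -17 14; -17 48 -32; 14 -32 29]
S = H·P̄·Hᵀ + R = [71]
K = P̄·Hᵀ·S⁻¹ = [26/71; -49/71; 43/71]
x' − x̄ = [-26/71, 49/71, -43/71] = K·y
y = (KᵀK)⁻¹·Kᵀ·(x' − x̄) = [-1]
z = y + H·x̄ = [-1] + [-1] = [-2]

z = [-2]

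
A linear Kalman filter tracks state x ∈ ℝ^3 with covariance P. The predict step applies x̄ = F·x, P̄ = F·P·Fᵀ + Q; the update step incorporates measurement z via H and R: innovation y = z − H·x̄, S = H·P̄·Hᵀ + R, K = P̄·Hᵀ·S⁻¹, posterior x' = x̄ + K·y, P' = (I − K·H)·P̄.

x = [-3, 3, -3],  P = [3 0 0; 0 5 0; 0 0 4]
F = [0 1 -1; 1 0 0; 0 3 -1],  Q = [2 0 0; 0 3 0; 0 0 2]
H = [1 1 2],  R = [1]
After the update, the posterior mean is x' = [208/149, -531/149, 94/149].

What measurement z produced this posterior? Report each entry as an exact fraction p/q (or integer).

x̄ = F·x = [6, -3, 12]
P̄ = F·P·Fᵀ + Q = [11 0 19; 0 6 0; 19 0 51]
S = H·P̄·Hᵀ + R = [298]
K = P̄·Hᵀ·S⁻¹ = [49/298; 3/149; 121/298]
x' − x̄ = [-686/149, -84/149, -1694/149] = K·y
y = (KᵀK)⁻¹·Kᵀ·(x' − x̄) = [-28]
z = y + H·x̄ = [-28] + [27] = [-1]

z = [-1]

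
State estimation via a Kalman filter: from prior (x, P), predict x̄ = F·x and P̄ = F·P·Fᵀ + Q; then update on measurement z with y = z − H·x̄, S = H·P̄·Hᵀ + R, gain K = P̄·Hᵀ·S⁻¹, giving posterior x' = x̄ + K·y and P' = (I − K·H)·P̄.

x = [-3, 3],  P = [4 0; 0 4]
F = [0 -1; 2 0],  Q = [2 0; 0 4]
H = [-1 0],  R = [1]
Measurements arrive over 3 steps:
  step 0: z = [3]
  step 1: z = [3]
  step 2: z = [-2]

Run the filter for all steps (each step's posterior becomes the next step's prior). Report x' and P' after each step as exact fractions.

step 0: x' = [-3, -6], P' = [6/7 0; 0 20]
step 1: x' = [-60/23, -6], P' = [22/23 0; 0 52/7]
step 2: x' = [174/73, -120/23], P' = [66/73 0; 0 180/23]

step 0: x̄ = F·x = [-3, -6]
step 0: P̄ = F·P·Fᵀ + Q = [6 0; 0 20]
step 0: y = z − H·x̄ = [0]
step 0: S = H·P̄·Hᵀ + R = [7]
step 0: K = P̄·Hᵀ·S⁻¹ = [-6/7; 0]
step 0: x' = x̄ + K·y = [-3, -6]
step 0: P' = (I − K·H)·P̄ = [6/7 0; 0 20]
step 1: x̄ = F·x = [6, -6]
step 1: P̄ = F·P·Fᵀ + Q = [22 0; 0 52/7]
step 1: y = z − H·x̄ = [9]
step 1: S = H·P̄·Hᵀ + R = [23]
step 1: K = P̄·Hᵀ·S⁻¹ = [-22/23; 0]
step 1: x' = x̄ + K·y = [-60/23, -6]
step 1: P' = (I − K·H)·P̄ = [22/23 0; 0 52/7]
step 2: x̄ = F·x = [6, -120/23]
step 2: P̄ = F·P·Fᵀ + Q = [66/7 0; 0 180/23]
step 2: y = z − H·x̄ = [4]
step 2: S = H·P̄·Hᵀ + R = [73/7]
step 2: K = P̄·Hᵀ·S⁻¹ = [-66/73; 0]
step 2: x' = x̄ + K·y = [174/73, -120/23]
step 2: P' = (I − K·H)·P̄ = [66/73 0; 0 180/23]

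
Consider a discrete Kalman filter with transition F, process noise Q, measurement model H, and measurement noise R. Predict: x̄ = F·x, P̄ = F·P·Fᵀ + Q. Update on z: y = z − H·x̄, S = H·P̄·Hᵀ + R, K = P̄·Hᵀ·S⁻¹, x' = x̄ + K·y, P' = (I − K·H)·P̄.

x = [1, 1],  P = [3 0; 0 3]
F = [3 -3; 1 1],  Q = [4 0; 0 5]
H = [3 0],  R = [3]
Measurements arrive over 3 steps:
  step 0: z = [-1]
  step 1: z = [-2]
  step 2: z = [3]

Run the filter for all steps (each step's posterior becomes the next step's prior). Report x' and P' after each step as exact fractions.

step 0: x̄ = F·x = [0, 2]
step 0: P̄ = F·P·Fᵀ + Q = [58 0; 0 11]
step 0: y = z − H·x̄ = [-1]
step 0: S = H·P̄·Hᵀ + R = [525]
step 0: K = P̄·Hᵀ·S⁻¹ = [58/175; 0]
step 0: x' = x̄ + K·y = [-58/175, 2]
step 0: P' = (I − K·H)·P̄ = [58/175 0; 0 11]
step 1: x̄ = F·x = [-1224/175, 292/175]
step 1: P̄ = F·P·Fᵀ + Q = [18547/175 -5601/175; -5601/175 2858/175]
step 1: y = z − H·x̄ = [3322/175]
step 1: S = H·P̄·Hᵀ + R = [167448/175]
step 1: K = P̄·Hᵀ·S⁻¹ = [18547/55816; -5601/55816]
step 1: x' = x̄ + K·y = [-19159/27908, -6595/27908]
step 1: P' = (I − K·H)·P̄ = [18547/55816 -5601/55816; -5601/55816 373763/55816]
step 2: x̄ = F·x = [-9423/6977, -12877/13954]
step 2: P̄ = F·P·Fᵀ + Q = [481859/6977 -133206/6977; -133206/6977 165047/13954]
step 2: y = z − H·x̄ = [49200/6977]
step 2: S = H·P̄·Hᵀ + R = [4357662/6977]
step 2: K = P̄·Hᵀ·S⁻¹ = [481859/1452554; -66603/726277]
step 2: x' = x̄ + K·y = [718077/726277, -2279777/1452554]
step 2: P' = (I − K·H)·P̄ = [481859/1452554 -66603/726277; -66603/726277 9551143/1452554]

step 0: x' = [-58/175, 2], P' = [58/175 0; 0 11]
step 1: x' = [-19159/27908, -6595/27908], P' = [18547/55816 -5601/55816; -5601/55816 373763/55816]
step 2: x' = [718077/726277, -2279777/1452554], P' = [481859/1452554 -66603/726277; -66603/726277 9551143/1452554]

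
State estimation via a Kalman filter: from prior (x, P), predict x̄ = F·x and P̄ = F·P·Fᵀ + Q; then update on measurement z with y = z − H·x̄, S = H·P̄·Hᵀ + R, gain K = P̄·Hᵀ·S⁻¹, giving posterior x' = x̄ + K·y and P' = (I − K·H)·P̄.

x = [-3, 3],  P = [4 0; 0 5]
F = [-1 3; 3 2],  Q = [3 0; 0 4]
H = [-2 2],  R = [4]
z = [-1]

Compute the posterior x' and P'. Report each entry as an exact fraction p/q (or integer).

x̄ = F·x = [12, -3]
P̄ = F·P·Fᵀ + Q = [52 18; 18 60]
y = z − H·x̄ = [29]
S = H·P̄·Hᵀ + R = [308]
K = P̄·Hᵀ·S⁻¹ = [-17/77; 3/11]
x' = x̄ + K·y = [431/77, 54/11]
P' = (I − K·H)·P̄ = [2848/77 402/11; 402/11 408/11]

x' = [431/77, 54/11]
P' = [2848/77 402/11; 402/11 408/11]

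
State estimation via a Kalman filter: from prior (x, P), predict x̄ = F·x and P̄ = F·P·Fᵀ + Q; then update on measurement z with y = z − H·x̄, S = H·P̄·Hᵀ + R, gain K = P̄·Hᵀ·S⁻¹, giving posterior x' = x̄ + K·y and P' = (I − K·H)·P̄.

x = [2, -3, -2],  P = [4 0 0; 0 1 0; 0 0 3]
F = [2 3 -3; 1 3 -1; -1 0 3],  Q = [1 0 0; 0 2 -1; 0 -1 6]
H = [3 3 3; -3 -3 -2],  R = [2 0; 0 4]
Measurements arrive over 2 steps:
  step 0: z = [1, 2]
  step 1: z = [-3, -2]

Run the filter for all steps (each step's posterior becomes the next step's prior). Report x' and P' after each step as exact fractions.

step 0: x' = [11337/11462, -20811/11462, 10167/11462], P' = [23475/5731 -4821/5731 -20425/5731; -4821/5731 10063/5731 -5473/5731; -20425/5731 -5473/5731 29099/5731]
step 1: x' = [1027363923/262796429, -13773619/262796429, -1274835708/262796429], P' = [1211635661/262796429 -288856301/262796429 -1011701046/262796429; -288856301/262796429 493668073/262796429 -210207106/262796429; -1011701046/262796429 -210207106/262796429 1371340974/262796429]

step 0: x̄ = F·x = [1, -5, -8]
step 0: P̄ = F·P·Fᵀ + Q = [53 26 -35; 26 18 -14; -35 -14 37]
step 0: y = z − H·x̄ = [37, -26]
step 0: S = H·P̄·Hᵀ + R = [560 -594; -594 671]
step 0: K = P̄·Hᵀ·S⁻¹ = [-483/1042 -3778/5731; -63/1042 -1195/5731; 873/1042 4874/5731]
step 0: x' = x̄ + K·y = [11337/11462, -20811/11462, 10167/11462]
step 0: P' = (I − K·H)·P̄ = [23475/5731 -4821/5731 -20425/5731; -4821/5731 10063/5731 -5473/5731; -20425/5731 -5473/5731 29099/5731]
step 1: x̄ = F·x = [-35130/5731, -61263/11462, 9582/5731]
step 1: P̄ = F·P·Fᵀ + Q = [737851/5731 349226/5731 -527460/5731; 349226/5731 199365/5731 -232997/5731; -527460/5731 -232997/5731 442302/5731]
step 1: y = z − H·x̄ = [302691/11462, -379165/11462]
step 1: S = H·P̄·Hᵀ + R = [5024966/5731 -5967969/5731; -5967969/5731 7387660/5731]
step 1: K = P̄·Hᵀ·S⁻¹ = [-19054647/37542347 -186233997/262796429; -1156143/37542347 -48505276/262796429; 32021319/37542347 230760627/262796429]
step 1: x' = x̄ + K·y = [1027363923/262796429, -13773619/262796429, -1274835708/262796429]
step 1: P' = (I − K·H)·P̄ = [1211635661/262796429 -288856301/262796429 -1011701046/262796429; -288856301/262796429 493668073/262796429 -210207106/262796429; -1011701046/262796429 -210207106/262796429 1371340974/262796429]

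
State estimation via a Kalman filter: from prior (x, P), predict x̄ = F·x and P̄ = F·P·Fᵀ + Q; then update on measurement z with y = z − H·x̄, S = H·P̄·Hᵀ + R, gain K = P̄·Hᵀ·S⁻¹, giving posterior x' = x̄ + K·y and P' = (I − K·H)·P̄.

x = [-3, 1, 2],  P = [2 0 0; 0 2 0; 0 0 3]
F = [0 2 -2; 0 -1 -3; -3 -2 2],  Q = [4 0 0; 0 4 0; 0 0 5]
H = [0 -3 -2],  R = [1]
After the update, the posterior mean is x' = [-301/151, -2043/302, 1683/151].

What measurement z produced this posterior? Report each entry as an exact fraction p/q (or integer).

x̄ = F·x = [-2, -7, 11]
P̄ = F·P·Fᵀ + Q = [24 14 -20; 14 33 -14; -20 -14 43]
S = H·P̄·Hᵀ + R = [302]
K = P̄·Hᵀ·S⁻¹ = [-1/151; -71/302; -22/151]
x' − x̄ = [1/151, 71/302, 22/151] = K·y
y = (KᵀK)⁻¹·Kᵀ·(x' − x̄) = [-1]
z = y + H·x̄ = [-1] + [-1] = [-2]

z = [-2]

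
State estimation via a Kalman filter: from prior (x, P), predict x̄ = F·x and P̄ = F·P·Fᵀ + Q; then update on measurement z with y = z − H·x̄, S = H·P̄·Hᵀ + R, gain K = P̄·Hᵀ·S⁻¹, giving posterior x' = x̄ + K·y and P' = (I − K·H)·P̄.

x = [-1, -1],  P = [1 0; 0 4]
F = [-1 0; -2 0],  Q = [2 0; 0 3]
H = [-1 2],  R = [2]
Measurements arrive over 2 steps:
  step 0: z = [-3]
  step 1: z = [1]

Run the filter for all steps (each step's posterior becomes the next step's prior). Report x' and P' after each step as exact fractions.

step 0: x̄ = F·x = [1, 2]
step 0: P̄ = F·P·Fᵀ + Q = [3 2; 2 7]
step 0: y = z − H·x̄ = [-6]
step 0: S = H·P̄·Hᵀ + R = [25]
step 0: K = P̄·Hᵀ·S⁻¹ = [1/25; 12/25]
step 0: x' = x̄ + K·y = [19/25, -22/25]
step 0: P' = (I − K·H)·P̄ = [74/25 38/25; 38/25 31/25]
step 1: x̄ = F·x = [-19/25, -38/25]
step 1: P̄ = F·P·Fᵀ + Q = [124/25 148/25; 148/25 371/25]
step 1: y = z − H·x̄ = [82/25]
step 1: S = H·P̄·Hᵀ + R = [1066/25]
step 1: K = P̄·Hᵀ·S⁻¹ = [86/533; 297/533]
step 1: x' = x̄ + K·y = [-3/13, 4/13]
step 1: P' = (I − K·H)·P̄ = [2052/533 1112/533; 1112/533 853/533]

step 0: x' = [19/25, -22/25], P' = [74/25 38/25; 38/25 31/25]
step 1: x' = [-3/13, 4/13], P' = [2052/533 1112/533; 1112/533 853/533]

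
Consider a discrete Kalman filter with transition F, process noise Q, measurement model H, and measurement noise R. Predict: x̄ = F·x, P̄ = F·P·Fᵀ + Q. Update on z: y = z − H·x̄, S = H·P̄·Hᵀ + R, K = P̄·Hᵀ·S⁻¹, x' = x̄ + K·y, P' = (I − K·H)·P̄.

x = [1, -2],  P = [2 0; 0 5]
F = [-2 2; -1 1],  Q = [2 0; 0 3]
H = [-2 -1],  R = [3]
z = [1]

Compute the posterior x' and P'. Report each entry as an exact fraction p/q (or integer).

x' = [-14/27, -5/27]
P' = [194/189 -166/189; -166/189 446/189]

x̄ = F·x = [-6, -3]
P̄ = F·P·Fᵀ + Q = [30 14; 14 10]
y = z − H·x̄ = [-14]
S = H·P̄·Hᵀ + R = [189]
K = P̄·Hᵀ·S⁻¹ = [-74/189; -38/189]
x' = x̄ + K·y = [-14/27, -5/27]
P' = (I − K·H)·P̄ = [194/189 -166/189; -166/189 446/189]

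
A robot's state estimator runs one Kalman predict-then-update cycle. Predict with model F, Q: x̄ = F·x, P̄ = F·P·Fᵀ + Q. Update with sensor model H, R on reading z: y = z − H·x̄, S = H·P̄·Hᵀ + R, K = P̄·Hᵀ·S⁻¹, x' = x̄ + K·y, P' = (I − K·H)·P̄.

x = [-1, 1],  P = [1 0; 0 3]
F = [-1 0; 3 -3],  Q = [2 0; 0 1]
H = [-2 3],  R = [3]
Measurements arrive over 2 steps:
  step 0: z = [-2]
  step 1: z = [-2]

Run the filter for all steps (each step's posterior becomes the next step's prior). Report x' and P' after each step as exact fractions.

step 0: x̄ = F·x = [1, -6]
step 0: P̄ = F·P·Fᵀ + Q = [3 -3; -3 37]
step 0: y = z − H·x̄ = [18]
step 0: S = H·P̄·Hᵀ + R = [384]
step 0: K = P̄·Hᵀ·S⁻¹ = [-5/128; 39/128]
step 0: x' = x̄ + K·y = [19/64, -33/64]
step 0: P' = (I − K·H)·P̄ = [309/128 201/128; 201/128 173/128]
step 1: x̄ = F·x = [-19/64, 39/16]
step 1: P̄ = F·P·Fᵀ + Q = [565/128 -81/32; -81/32 53/8]
step 1: y = z − H·x̄ = [-317/32]
step 1: S = H·P̄·Hᵀ + R = [3541/32]
step 1: K = P̄·Hᵀ·S⁻¹ = [-1051/7082; 798/3541]
step 1: x' = x̄ + K·y = [8309/7082, 726/3541]
step 1: P' = (I − K·H)·P̄ = [14001/7082 8283/7082; 8283/7082 3559/3541]

step 0: x' = [19/64, -33/64], P' = [309/128 201/128; 201/128 173/128]
step 1: x' = [8309/7082, 726/3541], P' = [14001/7082 8283/7082; 8283/7082 3559/3541]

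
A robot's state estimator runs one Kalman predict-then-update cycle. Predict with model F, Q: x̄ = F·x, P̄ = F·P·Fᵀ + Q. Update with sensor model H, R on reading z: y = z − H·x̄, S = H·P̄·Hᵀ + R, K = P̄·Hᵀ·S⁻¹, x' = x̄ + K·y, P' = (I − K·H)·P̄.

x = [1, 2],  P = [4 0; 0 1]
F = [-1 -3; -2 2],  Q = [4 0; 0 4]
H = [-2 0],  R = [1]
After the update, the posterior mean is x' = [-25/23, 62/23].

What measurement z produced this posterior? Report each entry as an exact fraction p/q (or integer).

x̄ = F·x = [-7, 2]
P̄ = F·P·Fᵀ + Q = [17 2; 2 24]
S = H·P̄·Hᵀ + R = [69]
K = P̄·Hᵀ·S⁻¹ = [-34/69; -4/69]
x' − x̄ = [136/23, 16/23] = K·y
y = (KᵀK)⁻¹·Kᵀ·(x' − x̄) = [-12]
z = y + H·x̄ = [-12] + [14] = [2]

z = [2]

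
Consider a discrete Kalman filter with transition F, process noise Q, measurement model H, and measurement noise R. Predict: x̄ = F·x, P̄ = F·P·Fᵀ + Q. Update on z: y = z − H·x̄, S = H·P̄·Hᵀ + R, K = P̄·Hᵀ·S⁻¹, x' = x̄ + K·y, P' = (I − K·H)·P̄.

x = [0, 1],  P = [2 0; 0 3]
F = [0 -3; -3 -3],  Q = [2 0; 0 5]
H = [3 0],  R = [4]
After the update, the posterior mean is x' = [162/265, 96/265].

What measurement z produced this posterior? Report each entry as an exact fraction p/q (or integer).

x̄ = F·x = [-3, -3]
P̄ = F·P·Fᵀ + Q = [29 27; 27 50]
S = H·P̄·Hᵀ + R = [265]
K = P̄·Hᵀ·S⁻¹ = [87/265; 81/265]
x' − x̄ = [957/265, 891/265] = K·y
y = (KᵀK)⁻¹·Kᵀ·(x' − x̄) = [11]
z = y + H·x̄ = [11] + [-9] = [2]

z = [2]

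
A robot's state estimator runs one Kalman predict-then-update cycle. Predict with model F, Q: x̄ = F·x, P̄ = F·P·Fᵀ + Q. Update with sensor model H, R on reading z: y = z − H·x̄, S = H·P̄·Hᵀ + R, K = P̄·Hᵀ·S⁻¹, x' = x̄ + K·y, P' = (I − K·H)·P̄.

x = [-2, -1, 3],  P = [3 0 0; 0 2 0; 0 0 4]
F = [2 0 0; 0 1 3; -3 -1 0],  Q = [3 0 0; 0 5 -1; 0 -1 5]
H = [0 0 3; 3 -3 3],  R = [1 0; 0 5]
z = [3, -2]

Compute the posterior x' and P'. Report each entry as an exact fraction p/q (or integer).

x̄ = F·x = [-4, 8, 7]
P̄ = F·P·Fᵀ + Q = [15 0 -18; 0 43 -3; -18 -3 34]
y = z − H·x̄ = [-18, 13]
S = H·P̄·Hᵀ + R = [307 171; 171 563]
K = P̄·Hᵀ·S⁻¹ = [-28863/143600 6471/143600; 18531/143600 -40827/143600; 47679/143600 57/143600]
x' = x̄ + K·y = [29257/143600, 284491/143600, 147719/143600]
P' = (I − K·H)·P̄ = [653637/143600 633231/143600 -9621/143600; 633231/143600 707453/143600 6177/143600; -9621/143600 6177/143600 15893/143600]

x' = [29257/143600, 284491/143600, 147719/143600]
P' = [653637/143600 633231/143600 -9621/143600; 633231/143600 707453/143600 6177/143600; -9621/143600 6177/143600 15893/143600]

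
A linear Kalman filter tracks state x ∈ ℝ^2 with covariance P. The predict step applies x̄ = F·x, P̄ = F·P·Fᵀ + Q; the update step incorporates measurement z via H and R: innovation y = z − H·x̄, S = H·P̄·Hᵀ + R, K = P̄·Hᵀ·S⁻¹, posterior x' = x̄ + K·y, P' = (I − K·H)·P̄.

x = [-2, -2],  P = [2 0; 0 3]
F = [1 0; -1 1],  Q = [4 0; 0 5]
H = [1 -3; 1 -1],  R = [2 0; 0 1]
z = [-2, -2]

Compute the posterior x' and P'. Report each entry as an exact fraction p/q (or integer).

x̄ = F·x = [-2, 0]
P̄ = F·P·Fᵀ + Q = [6 -2; -2 10]
y = z − H·x̄ = [0, 0]
S = H·P̄·Hᵀ + R = [110 44; 44 21]
K = P̄·Hᵀ·S⁻¹ = [-50/187 16/17; -72/187 4/17]
x' = x̄ + K·y = [-2, 0]
P' = (I − K·H)·P̄ = [314/187 138/187; 138/187 94/187]

x' = [-2, 0]
P' = [314/187 138/187; 138/187 94/187]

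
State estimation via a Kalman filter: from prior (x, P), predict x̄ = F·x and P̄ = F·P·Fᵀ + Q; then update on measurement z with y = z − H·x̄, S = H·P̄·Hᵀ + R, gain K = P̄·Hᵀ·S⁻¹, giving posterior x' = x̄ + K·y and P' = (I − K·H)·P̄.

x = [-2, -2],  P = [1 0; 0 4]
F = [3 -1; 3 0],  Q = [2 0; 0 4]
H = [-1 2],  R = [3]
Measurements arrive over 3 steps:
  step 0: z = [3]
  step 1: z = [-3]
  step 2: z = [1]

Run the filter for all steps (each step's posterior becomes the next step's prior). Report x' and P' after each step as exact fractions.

step 0: x' = [-103/34, -1/2], P' = [501/34 15/2; 15/2 9/2]
step 1: x' = [-15530/3453, -26225/6906], P' = [54592/3453 30512/3453; 30512/3453 38831/6906]
step 2: x' = [307224/218951, 1652146/1532657], P' = [3323423/218951 1861000/218951; 1861000/218951 8344964/1532657]

step 0: x̄ = F·x = [-4, -6]
step 0: P̄ = F·P·Fᵀ + Q = [15 9; 9 13]
step 0: y = z − H·x̄ = [11]
step 0: S = H·P̄·Hᵀ + R = [34]
step 0: K = P̄·Hᵀ·S⁻¹ = [3/34; 1/2]
step 0: x' = x̄ + K·y = [-103/34, -1/2]
step 0: P' = (I − K·H)·P̄ = [501/34 15/2; 15/2 9/2]
step 1: x̄ = F·x = [-146/17, -309/34]
step 1: P̄ = F·P·Fᵀ + Q = [1600/17 1872/17; 1872/17 4645/34]
step 1: y = z − H·x̄ = [112/17]
step 1: S = H·P̄·Hᵀ + R = [3453/17]
step 1: K = P̄·Hᵀ·S⁻¹ = [2144/3453; 2773/3453]
step 1: x' = x̄ + K·y = [-15530/3453, -26225/6906]
step 1: P' = (I − K·H)·P̄ = [54592/3453 30512/3453; 30512/3453 38831/6906]
step 2: x̄ = F·x = [-66955/6906, -15530/1151]
step 2: P̄ = F·P·Fᵀ + Q = [669155/6906 133264/1151; 133264/1151 168380/1151]
step 2: y = z − H·x̄ = [126311/6906]
step 2: S = H·P̄·Hᵀ + R = [1532657/6906]
step 2: K = P̄·Hᵀ·S⁻¹ = [132859/218951; 1220976/1532657]
step 2: x' = x̄ + K·y = [307224/218951, 1652146/1532657]
step 2: P' = (I − K·H)·P̄ = [3323423/218951 1861000/218951; 1861000/218951 8344964/1532657]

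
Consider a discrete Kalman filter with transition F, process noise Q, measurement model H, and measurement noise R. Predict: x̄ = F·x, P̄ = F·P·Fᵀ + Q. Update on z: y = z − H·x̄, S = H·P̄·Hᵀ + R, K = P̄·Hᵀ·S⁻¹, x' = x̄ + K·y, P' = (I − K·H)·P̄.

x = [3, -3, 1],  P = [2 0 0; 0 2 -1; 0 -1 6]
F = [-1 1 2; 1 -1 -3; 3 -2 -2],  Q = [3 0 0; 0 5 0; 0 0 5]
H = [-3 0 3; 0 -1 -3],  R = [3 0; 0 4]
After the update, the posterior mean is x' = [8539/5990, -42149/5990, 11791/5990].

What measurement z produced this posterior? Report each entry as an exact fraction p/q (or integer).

z = [2, 2]

x̄ = F·x = [-4, 3, 13]
P̄ = F·P·Fᵀ + Q = [27 -35 -28; -35 57 38; -28 38 47]
S = H·P̄·Hᵀ + R = [1173 -894; -894 712]
K = P̄·Hᵀ·S⁻¹ = [-1849/5990 -2641/11980; 509/5990 -1599/11980; 29/5990 -2939/11980]
x' − x̄ = [32499/5990, -60119/5990, -66079/5990] = K·y
y = (KᵀK)⁻¹·Kᵀ·(x' − x̄) = [-49, 44]
z = y + H·x̄ = [-49, 44] + [51, -42] = [2, 2]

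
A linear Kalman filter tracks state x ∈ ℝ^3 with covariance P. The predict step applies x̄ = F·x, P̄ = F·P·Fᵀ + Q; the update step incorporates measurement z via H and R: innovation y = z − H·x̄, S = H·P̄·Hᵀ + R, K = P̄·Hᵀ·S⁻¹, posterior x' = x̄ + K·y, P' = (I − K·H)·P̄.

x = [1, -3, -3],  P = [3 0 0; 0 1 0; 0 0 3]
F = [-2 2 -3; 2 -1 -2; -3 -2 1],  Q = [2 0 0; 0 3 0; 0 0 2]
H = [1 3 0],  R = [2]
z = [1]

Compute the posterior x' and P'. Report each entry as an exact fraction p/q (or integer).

x̄ = F·x = [1, 11, 0]
P̄ = F·P·Fᵀ + Q = [45 4 5; 4 28 -22; 5 -22 36]
y = z − H·x̄ = [-33]
S = H·P̄·Hᵀ + R = [323]
K = P̄·Hᵀ·S⁻¹ = [3/17; 88/323; -61/323]
x' = x̄ + K·y = [-82/17, 649/323, 2013/323]
P' = (I − K·H)·P̄ = [594/17 -196/17 268/17; -196/17 1300/323 -1738/323; 268/17 -1738/323 7907/323]

x' = [-82/17, 649/323, 2013/323]
P' = [594/17 -196/17 268/17; -196/17 1300/323 -1738/323; 268/17 -1738/323 7907/323]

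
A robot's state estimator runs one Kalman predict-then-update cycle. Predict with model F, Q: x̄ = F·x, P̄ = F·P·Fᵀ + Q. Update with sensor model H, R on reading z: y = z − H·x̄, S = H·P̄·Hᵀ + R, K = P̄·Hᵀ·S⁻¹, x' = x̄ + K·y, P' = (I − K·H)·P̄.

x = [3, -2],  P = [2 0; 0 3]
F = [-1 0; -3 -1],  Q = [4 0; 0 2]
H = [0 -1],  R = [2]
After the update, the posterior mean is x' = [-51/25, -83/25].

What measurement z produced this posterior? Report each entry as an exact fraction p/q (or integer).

z = [3]

x̄ = F·x = [-3, -7]
P̄ = F·P·Fᵀ + Q = [6 6; 6 23]
S = H·P̄·Hᵀ + R = [25]
K = P̄·Hᵀ·S⁻¹ = [-6/25; -23/25]
x' − x̄ = [24/25, 92/25] = K·y
y = (KᵀK)⁻¹·Kᵀ·(x' − x̄) = [-4]
z = y + H·x̄ = [-4] + [7] = [3]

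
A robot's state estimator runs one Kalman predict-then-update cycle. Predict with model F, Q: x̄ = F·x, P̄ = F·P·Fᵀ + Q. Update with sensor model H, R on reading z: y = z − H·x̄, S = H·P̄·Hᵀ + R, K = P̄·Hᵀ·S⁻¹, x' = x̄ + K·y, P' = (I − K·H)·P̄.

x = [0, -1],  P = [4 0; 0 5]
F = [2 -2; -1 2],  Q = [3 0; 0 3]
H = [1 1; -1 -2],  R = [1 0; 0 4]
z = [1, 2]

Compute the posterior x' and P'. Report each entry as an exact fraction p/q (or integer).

x' = [213/58, -323/116]
P' = [577/87 -863/174; -863/174 1453/348]

x̄ = F·x = [2, -2]
P̄ = F·P·Fᵀ + Q = [39 -28; -28 27]
y = z − H·x̄ = [1, 0]
S = H·P̄·Hᵀ + R = [11 -9; -9 39]
K = P̄·Hᵀ·S⁻¹ = [97/58 143/174; -91/116 -295/348]
x' = x̄ + K·y = [213/58, -323/116]
P' = (I − K·H)·P̄ = [577/87 -863/174; -863/174 1453/348]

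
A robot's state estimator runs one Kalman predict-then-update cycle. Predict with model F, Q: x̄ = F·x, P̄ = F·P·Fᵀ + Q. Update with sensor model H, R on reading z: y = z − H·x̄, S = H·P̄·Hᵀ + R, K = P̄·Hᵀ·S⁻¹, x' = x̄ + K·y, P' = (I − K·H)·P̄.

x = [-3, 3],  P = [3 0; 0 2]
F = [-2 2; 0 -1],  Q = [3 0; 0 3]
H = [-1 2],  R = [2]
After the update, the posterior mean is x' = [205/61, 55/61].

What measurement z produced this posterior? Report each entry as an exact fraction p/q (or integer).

z = [-1]

x̄ = F·x = [12, -3]
P̄ = F·P·Fᵀ + Q = [23 -4; -4 5]
S = H·P̄·Hᵀ + R = [61]
K = P̄·Hᵀ·S⁻¹ = [-31/61; 14/61]
x' − x̄ = [-527/61, 238/61] = K·y
y = (KᵀK)⁻¹·Kᵀ·(x' − x̄) = [17]
z = y + H·x̄ = [17] + [-18] = [-1]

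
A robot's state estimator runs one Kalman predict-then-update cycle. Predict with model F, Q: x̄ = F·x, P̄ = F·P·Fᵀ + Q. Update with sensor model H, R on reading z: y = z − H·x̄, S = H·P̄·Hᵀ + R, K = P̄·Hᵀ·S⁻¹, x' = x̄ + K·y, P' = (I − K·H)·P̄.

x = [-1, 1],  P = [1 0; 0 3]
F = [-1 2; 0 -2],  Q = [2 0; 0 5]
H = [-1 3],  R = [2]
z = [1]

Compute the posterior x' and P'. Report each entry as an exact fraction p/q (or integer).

x' = [108/121, 73/121]
P' = [1029/242 309/242; 309/242 145/242]

x̄ = F·x = [3, -2]
P̄ = F·P·Fᵀ + Q = [15 -12; -12 17]
y = z − H·x̄ = [10]
S = H·P̄·Hᵀ + R = [242]
K = P̄·Hᵀ·S⁻¹ = [-51/242; 63/242]
x' = x̄ + K·y = [108/121, 73/121]
P' = (I − K·H)·P̄ = [1029/242 309/242; 309/242 145/242]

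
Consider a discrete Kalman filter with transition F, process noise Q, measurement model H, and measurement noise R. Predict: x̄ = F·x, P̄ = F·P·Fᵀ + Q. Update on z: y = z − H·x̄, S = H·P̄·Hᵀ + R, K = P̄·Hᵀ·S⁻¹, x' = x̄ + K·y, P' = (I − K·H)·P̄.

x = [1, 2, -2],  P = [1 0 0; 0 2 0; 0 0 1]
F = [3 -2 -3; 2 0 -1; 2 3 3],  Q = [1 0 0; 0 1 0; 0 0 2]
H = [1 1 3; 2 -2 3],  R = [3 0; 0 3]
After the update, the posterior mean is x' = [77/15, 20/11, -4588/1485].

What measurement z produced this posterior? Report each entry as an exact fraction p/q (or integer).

z = [-3, -2]

x̄ = F·x = [5, 4, 2]
P̄ = F·P·Fᵀ + Q = [27 9 -15; 9 6 1; -15 1 33]
S = H·P̄·Hᵀ + R = [267 201; 201 168]
K = P̄·Hᵀ·S⁻¹ = [1/15 -2/15; 3/11 -3/11; 271/1485 268/1485]
x' − x̄ = [2/15, -24/11, -7558/1485] = K·y
y = (KᵀK)⁻¹·Kᵀ·(x' − x̄) = [-18, -10]
z = y + H·x̄ = [-18, -10] + [15, 8] = [-3, -2]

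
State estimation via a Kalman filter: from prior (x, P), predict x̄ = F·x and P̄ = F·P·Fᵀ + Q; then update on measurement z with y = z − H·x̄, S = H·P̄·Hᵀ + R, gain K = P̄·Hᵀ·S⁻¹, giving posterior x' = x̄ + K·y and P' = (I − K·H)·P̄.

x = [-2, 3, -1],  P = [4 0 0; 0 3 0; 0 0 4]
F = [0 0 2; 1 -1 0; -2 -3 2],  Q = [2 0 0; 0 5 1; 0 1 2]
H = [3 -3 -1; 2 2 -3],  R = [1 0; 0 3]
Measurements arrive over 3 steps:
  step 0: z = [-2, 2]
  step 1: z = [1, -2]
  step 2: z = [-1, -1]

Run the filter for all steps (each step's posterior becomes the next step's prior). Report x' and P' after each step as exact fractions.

step 0: x̄ = F·x = [-2, -5, -7]
step 0: P̄ = F·P·Fᵀ + Q = [18 0 16; 0 12 2; 16 2 61]
step 0: y = z − H·x̄ = [-18, -5]
step 0: S = H·P̄·Hᵀ + R = [248 57; 57 456]
step 0: K = P̄·Hᵀ·S⁻¹ = [316/1927 -1714/36613; -322/1927 2210/36613; -5/1927 -11791/36613]
step 0: x' = x̄ + K·y = [-172728/36613, -83991/36613, -195626/36613]
step 0: P' = (I − K·H)·P̄ = [410314/36613 259004/36613 447926/36613; 259004/36613 167092/36613 281854/36613; 447926/36613 281854/36613 498311/36613]
step 1: x̄ = F·x = [-391252/36613, -88737/36613, 206177/36613]
step 1: P̄ = F·P·Fᵀ + Q = [2066470/36613 332144/36613 -1489584/36613; 332144/36613 242463/36613 -209599/36613; -1489584/36613 -209599/36613 1353946/36613]
step 1: y = z − H·x̄ = [1150335/36613, 1505283/36613]
step 1: S = H·P̄·Hᵀ + R = [23872274/36613 29924111/36613; 29924111/36613 44578433/36613]
step 1: K = P̄·Hᵀ·S⁻¹ = [191805394/1536213439 190561142/1536213439; -290136365/1536213439 256031368/1536213439; -226586053/4608640317 -619156145/4608640317]
step 1: x' = x̄ + K·y = [-35990324/21636809, -32572638/21636809, -31090249/21636809]
step 1: P' = (I − K·H)·P̄ = [3417741334/1536213439 2174586962/1536213439 3537657722/1536213439; 2174586962/1536213439 1532782903/1536213439 2215548542/1536213439; 3537657722/1536213439 2215548542/1536213439 12125568673/4608640317]
step 2: x̄ = F·x = [-62180498/21636809, -3417686/21636809, 107518064/21636809]
step 2: P̄ = F·P·Fᵀ + Q = [57719555326/4608640317 2644218360/1536213439 -33829491728/4608640317; 2644218360/1536213439 8282417508/1536213439 -231289122/1536213439; -33829491728/4608640317 -231289122/1536213439 53739187507/4608640317]
step 2: y = z − H·x̄ = [262169691/21636809, 432113751/21636809]
step 2: S = H·P̄·Hᵀ + R = [857475053206/4608640317 725718716779/4608640317; 725718716779/4608640317 1305487389682/4608640317]
step 2: K = P̄·Hᵀ·S⁻¹ = [80605812656/680519796027 535785481918/4763638572189; -1182335999498/6124678164243 6822185340050/42872747149701; -1017441473585/18374034492729 -18726762741871/128618241449103]
step 2: x' = x̄ + K·y = [1282408180584/1587879524063, 9730730381194/14290915716567, 59612863215838/42872747149701]
step 2: P' = (I − K·H)·P̄ = [3389624892114/1587879524063 2154447185284/1587879524063 10552358672878/4763638572189; 2154447185284/1587879524063 13711700909948/14290915716567 59381265814958/42872747149701; 10552358672878/4763638572189 59381265814958/42872747149701 327431750483591/128618241449103]

step 0: x' = [-172728/36613, -83991/36613, -195626/36613], P' = [410314/36613 259004/36613 447926/36613; 259004/36613 167092/36613 281854/36613; 447926/36613 281854/36613 498311/36613]
step 1: x' = [-35990324/21636809, -32572638/21636809, -31090249/21636809], P' = [3417741334/1536213439 2174586962/1536213439 3537657722/1536213439; 2174586962/1536213439 1532782903/1536213439 2215548542/1536213439; 3537657722/1536213439 2215548542/1536213439 12125568673/4608640317]
step 2: x' = [1282408180584/1587879524063, 9730730381194/14290915716567, 59612863215838/42872747149701], P' = [3389624892114/1587879524063 2154447185284/1587879524063 10552358672878/4763638572189; 2154447185284/1587879524063 13711700909948/14290915716567 59381265814958/42872747149701; 10552358672878/4763638572189 59381265814958/42872747149701 327431750483591/128618241449103]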